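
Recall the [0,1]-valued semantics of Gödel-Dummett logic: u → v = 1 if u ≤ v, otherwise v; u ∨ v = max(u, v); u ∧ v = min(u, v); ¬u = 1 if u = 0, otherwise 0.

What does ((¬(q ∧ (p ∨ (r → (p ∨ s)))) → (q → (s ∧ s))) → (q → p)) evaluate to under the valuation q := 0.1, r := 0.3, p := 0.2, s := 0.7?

(p ∨ s) = max(0.2, 0.7) = 0.7
(r → (p ∨ s)): 0.3 ≤ 0.7, so result = 1
(p ∨ (r → (p ∨ s))) = max(0.2, 1) = 1
(q ∧ (p ∨ (r → (p ∨ s)))) = min(0.1, 1) = 0.1
¬(q ∧ (p ∨ (r → (p ∨ s)))): Gödel ¬ of 0.1 = 0 (operand ≠ 0)
(s ∧ s) = min(0.7, 0.7) = 0.7
(q → (s ∧ s)): 0.1 ≤ 0.7, so result = 1
(¬(q ∧ (p ∨ (r → (p ∨ s)))) → (q → (s ∧ s))): 0 ≤ 1, so result = 1
(q → p): 0.1 ≤ 0.2, so result = 1
((¬(q ∧ (p ∨ (r → (p ∨ s)))) → (q → (s ∧ s))) → (q → p)): 1 ≤ 1, so result = 1

1.00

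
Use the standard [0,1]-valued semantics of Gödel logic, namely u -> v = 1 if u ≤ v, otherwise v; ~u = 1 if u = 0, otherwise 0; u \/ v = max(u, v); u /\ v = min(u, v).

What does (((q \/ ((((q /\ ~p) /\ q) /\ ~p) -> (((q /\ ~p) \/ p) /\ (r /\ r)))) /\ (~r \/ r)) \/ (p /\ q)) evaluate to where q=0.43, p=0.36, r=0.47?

0.47

~p: Gödel ¬ of 0.36 = 0 (operand ≠ 0)
(q /\ ~p) = min(0.43, 0) = 0
((q /\ ~p) /\ q) = min(0, 0.43) = 0
~p: Gödel ¬ of 0.36 = 0 (operand ≠ 0)
(((q /\ ~p) /\ q) /\ ~p) = min(0, 0) = 0
~p: Gödel ¬ of 0.36 = 0 (operand ≠ 0)
(q /\ ~p) = min(0.43, 0) = 0
((q /\ ~p) \/ p) = max(0, 0.36) = 0.36
(r /\ r) = min(0.47, 0.47) = 0.47
(((q /\ ~p) \/ p) /\ (r /\ r)) = min(0.36, 0.47) = 0.36
((((q /\ ~p) /\ q) /\ ~p) -> (((q /\ ~p) \/ p) /\ (r /\ r))): 0 ≤ 0.36, so result = 1
(q \/ ((((q /\ ~p) /\ q) /\ ~p) -> (((q /\ ~p) \/ p) /\ (r /\ r)))) = max(0.43, 1) = 1
~r: Gödel ¬ of 0.47 = 0 (operand ≠ 0)
(~r \/ r) = max(0, 0.47) = 0.47
((q \/ ((((q /\ ~p) /\ q) /\ ~p) -> (((q /\ ~p) \/ p) /\ (r /\ r)))) /\ (~r \/ r)) = min(1, 0.47) = 0.47
(p /\ q) = min(0.36, 0.43) = 0.36
(((q \/ ((((q /\ ~p) /\ q) /\ ~p) -> (((q /\ ~p) \/ p) /\ (r /\ r)))) /\ (~r \/ r)) \/ (p /\ q)) = max(0.47, 0.36) = 0.47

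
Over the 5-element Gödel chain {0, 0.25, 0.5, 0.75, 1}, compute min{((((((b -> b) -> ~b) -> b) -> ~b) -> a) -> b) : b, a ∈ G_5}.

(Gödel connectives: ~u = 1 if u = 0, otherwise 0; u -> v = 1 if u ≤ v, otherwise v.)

0.00

The minimum is attained at b = 0, a = 0.25:
  (b -> b): 0 ≤ 0, so result = 1
  ~b: Gödel ¬ of 0 = 1 (operand is 0)
  ((b -> b) -> ~b): 1 ≤ 1, so result = 1
  (((b -> b) -> ~b) -> b): 1 > 0, so result = 0
  ~b: Gödel ¬ of 0 = 1 (operand is 0)
  ((((b -> b) -> ~b) -> b) -> ~b): 0 ≤ 1, so result = 1
  (((((b -> b) -> ~b) -> b) -> ~b) -> a): 1 > 0.25, so result = 0.25
  ((((((b -> b) -> ~b) -> b) -> ~b) -> a) -> b): 0.25 > 0, so result = 0
Checking all 25 assignments confirms none give a value below 0.00.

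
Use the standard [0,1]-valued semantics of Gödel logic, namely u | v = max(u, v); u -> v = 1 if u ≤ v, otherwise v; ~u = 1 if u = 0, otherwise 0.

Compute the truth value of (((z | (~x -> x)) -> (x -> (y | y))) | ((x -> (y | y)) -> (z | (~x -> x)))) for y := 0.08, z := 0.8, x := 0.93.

1.00

~x: Gödel ¬ of 0.93 = 0 (operand ≠ 0)
(~x -> x): 0 ≤ 0.93, so result = 1
(z | (~x -> x)) = max(0.8, 1) = 1
(y | y) = max(0.08, 0.08) = 0.08
(x -> (y | y)): 0.93 > 0.08, so result = 0.08
((z | (~x -> x)) -> (x -> (y | y))): 1 > 0.08, so result = 0.08
(y | y) = max(0.08, 0.08) = 0.08
(x -> (y | y)): 0.93 > 0.08, so result = 0.08
~x: Gödel ¬ of 0.93 = 0 (operand ≠ 0)
(~x -> x): 0 ≤ 0.93, so result = 1
(z | (~x -> x)) = max(0.8, 1) = 1
((x -> (y | y)) -> (z | (~x -> x))): 0.08 ≤ 1, so result = 1
(((z | (~x -> x)) -> (x -> (y | y))) | ((x -> (y | y)) -> (z | (~x -> x)))) = max(0.08, 1) = 1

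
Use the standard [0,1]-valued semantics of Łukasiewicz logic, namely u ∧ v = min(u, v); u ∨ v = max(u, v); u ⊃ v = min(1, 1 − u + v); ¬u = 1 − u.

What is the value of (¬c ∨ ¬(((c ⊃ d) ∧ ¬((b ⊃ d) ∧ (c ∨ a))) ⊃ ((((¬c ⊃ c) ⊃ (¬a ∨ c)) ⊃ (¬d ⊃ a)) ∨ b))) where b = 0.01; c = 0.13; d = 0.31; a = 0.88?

¬c: Łukasiewicz ¬ gives 1 − 0.13 = 0.87
(c ⊃ d): min(1, 1 − 0.13 + 0.31) = 1
(b ⊃ d): min(1, 1 − 0.01 + 0.31) = 1
(c ∨ a) = max(0.13, 0.88) = 0.88
((b ⊃ d) ∧ (c ∨ a)) = min(1, 0.88) = 0.88
¬((b ⊃ d) ∧ (c ∨ a)): Łukasiewicz ¬ gives 1 − 0.88 = 0.12
((c ⊃ d) ∧ ¬((b ⊃ d) ∧ (c ∨ a))) = min(1, 0.12) = 0.12
¬c: Łukasiewicz ¬ gives 1 − 0.13 = 0.87
(¬c ⊃ c): min(1, 1 − 0.87 + 0.13) = 0.26
¬a: Łukasiewicz ¬ gives 1 − 0.88 = 0.12
(¬a ∨ c) = max(0.12, 0.13) = 0.13
((¬c ⊃ c) ⊃ (¬a ∨ c)): min(1, 1 − 0.26 + 0.13) = 0.87
¬d: Łukasiewicz ¬ gives 1 − 0.31 = 0.69
(¬d ⊃ a): min(1, 1 − 0.69 + 0.88) = 1
(((¬c ⊃ c) ⊃ (¬a ∨ c)) ⊃ (¬d ⊃ a)): min(1, 1 − 0.87 + 1) = 1
((((¬c ⊃ c) ⊃ (¬a ∨ c)) ⊃ (¬d ⊃ a)) ∨ b) = max(1, 0.01) = 1
(((c ⊃ d) ∧ ¬((b ⊃ d) ∧ (c ∨ a))) ⊃ ((((¬c ⊃ c) ⊃ (¬a ∨ c)) ⊃ (¬d ⊃ a)) ∨ b)): min(1, 1 − 0.12 + 1) = 1
¬(((c ⊃ d) ∧ ¬((b ⊃ d) ∧ (c ∨ a))) ⊃ ((((¬c ⊃ c) ⊃ (¬a ∨ c)) ⊃ (¬d ⊃ a)) ∨ b)): Łukasiewicz ¬ gives 1 − 1 = 0
(¬c ∨ ¬(((c ⊃ d) ∧ ¬((b ⊃ d) ∧ (c ∨ a))) ⊃ ((((¬c ⊃ c) ⊃ (¬a ∨ c)) ⊃ (¬d ⊃ a)) ∨ b))) = max(0.87, 0) = 0.87

0.87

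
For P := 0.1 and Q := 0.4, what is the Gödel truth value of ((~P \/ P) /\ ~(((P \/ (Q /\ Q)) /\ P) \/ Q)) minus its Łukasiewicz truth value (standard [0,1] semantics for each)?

Gödel evaluation:
  ~P: Gödel ¬ of 0.1 = 0 (operand ≠ 0)
  (~P \/ P) = max(0, 0.1) = 0.1
  (Q /\ Q) = min(0.4, 0.4) = 0.4
  (P \/ (Q /\ Q)) = max(0.1, 0.4) = 0.4
  ((P \/ (Q /\ Q)) /\ P) = min(0.4, 0.1) = 0.1
  (((P \/ (Q /\ Q)) /\ P) \/ Q) = max(0.1, 0.4) = 0.4
  ~(((P \/ (Q /\ Q)) /\ P) \/ Q): Gödel ¬ of 0.4 = 0 (operand ≠ 0)
  ((~P \/ P) /\ ~(((P \/ (Q /\ Q)) /\ P) \/ Q)) = min(0.1, 0) = 0
  Gödel value = 0
Łukasiewicz evaluation:
  ~P: Łukasiewicz ¬ gives 1 − 0.1 = 0.9
  (~P \/ P) = max(0.9, 0.1) = 0.9
  (Q /\ Q) = min(0.4, 0.4) = 0.4
  (P \/ (Q /\ Q)) = max(0.1, 0.4) = 0.4
  ((P \/ (Q /\ Q)) /\ P) = min(0.4, 0.1) = 0.1
  (((P \/ (Q /\ Q)) /\ P) \/ Q) = max(0.1, 0.4) = 0.4
  ~(((P \/ (Q /\ Q)) /\ P) \/ Q): Łukasiewicz ¬ gives 1 − 0.4 = 0.6
  ((~P \/ P) /\ ~(((P \/ (Q /\ Q)) /\ P) \/ Q)) = min(0.9, 0.6) = 0.6
  Łukasiewicz value = 0.6
Difference: 0 − 0.6 = -0.60

-0.60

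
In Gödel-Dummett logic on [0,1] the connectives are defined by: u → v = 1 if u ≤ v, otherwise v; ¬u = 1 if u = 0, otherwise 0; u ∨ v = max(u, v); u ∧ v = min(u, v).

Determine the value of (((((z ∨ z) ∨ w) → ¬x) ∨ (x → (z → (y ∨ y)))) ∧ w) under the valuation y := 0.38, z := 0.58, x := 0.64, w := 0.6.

0.38

(z ∨ z) = max(0.58, 0.58) = 0.58
((z ∨ z) ∨ w) = max(0.58, 0.6) = 0.6
¬x: Gödel ¬ of 0.64 = 0 (operand ≠ 0)
(((z ∨ z) ∨ w) → ¬x): 0.6 > 0, so result = 0
(y ∨ y) = max(0.38, 0.38) = 0.38
(z → (y ∨ y)): 0.58 > 0.38, so result = 0.38
(x → (z → (y ∨ y))): 0.64 > 0.38, so result = 0.38
((((z ∨ z) ∨ w) → ¬x) ∨ (x → (z → (y ∨ y)))) = max(0, 0.38) = 0.38
(((((z ∨ z) ∨ w) → ¬x) ∨ (x → (z → (y ∨ y)))) ∧ w) = min(0.38, 0.6) = 0.38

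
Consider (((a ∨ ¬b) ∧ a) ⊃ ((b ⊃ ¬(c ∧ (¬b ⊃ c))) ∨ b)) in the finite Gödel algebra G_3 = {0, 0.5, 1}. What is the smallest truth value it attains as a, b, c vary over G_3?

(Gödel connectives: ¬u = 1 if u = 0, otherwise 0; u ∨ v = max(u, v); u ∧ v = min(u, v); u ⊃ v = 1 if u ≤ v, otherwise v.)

The minimum is attained at a = 1, b = 0.5, c = 0.5:
  ¬b: Gödel ¬ of 0.5 = 0 (operand ≠ 0)
  (a ∨ ¬b) = max(1, 0) = 1
  ((a ∨ ¬b) ∧ a) = min(1, 1) = 1
  ¬b: Gödel ¬ of 0.5 = 0 (operand ≠ 0)
  (¬b ⊃ c): 0 ≤ 0.5, so result = 1
  (c ∧ (¬b ⊃ c)) = min(0.5, 1) = 0.5
  ¬(c ∧ (¬b ⊃ c)): Gödel ¬ of 0.5 = 0 (operand ≠ 0)
  (b ⊃ ¬(c ∧ (¬b ⊃ c))): 0.5 > 0, so result = 0
  ((b ⊃ ¬(c ∧ (¬b ⊃ c))) ∨ b) = max(0, 0.5) = 0.5
  (((a ∨ ¬b) ∧ a) ⊃ ((b ⊃ ¬(c ∧ (¬b ⊃ c))) ∨ b)): 1 > 0.5, so result = 0.5
Checking all 27 assignments confirms none give a value below 0.50.

0.50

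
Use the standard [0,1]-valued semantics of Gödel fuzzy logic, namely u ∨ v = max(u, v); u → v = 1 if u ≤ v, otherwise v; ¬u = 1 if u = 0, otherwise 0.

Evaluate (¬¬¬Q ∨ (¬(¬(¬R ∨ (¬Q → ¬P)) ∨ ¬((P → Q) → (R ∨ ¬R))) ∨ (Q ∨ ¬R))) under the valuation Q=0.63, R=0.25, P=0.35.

1.00

¬Q: Gödel ¬ of 0.63 = 0 (operand ≠ 0)
¬¬Q: Gödel ¬ of 0 = 1 (operand is 0)
¬¬¬Q: Gödel ¬ of 1 = 0 (operand ≠ 0)
¬R: Gödel ¬ of 0.25 = 0 (operand ≠ 0)
¬Q: Gödel ¬ of 0.63 = 0 (operand ≠ 0)
¬P: Gödel ¬ of 0.35 = 0 (operand ≠ 0)
(¬Q → ¬P): 0 ≤ 0, so result = 1
(¬R ∨ (¬Q → ¬P)) = max(0, 1) = 1
¬(¬R ∨ (¬Q → ¬P)): Gödel ¬ of 1 = 0 (operand ≠ 0)
(P → Q): 0.35 ≤ 0.63, so result = 1
¬R: Gödel ¬ of 0.25 = 0 (operand ≠ 0)
(R ∨ ¬R) = max(0.25, 0) = 0.25
((P → Q) → (R ∨ ¬R)): 1 > 0.25, so result = 0.25
¬((P → Q) → (R ∨ ¬R)): Gödel ¬ of 0.25 = 0 (operand ≠ 0)
(¬(¬R ∨ (¬Q → ¬P)) ∨ ¬((P → Q) → (R ∨ ¬R))) = max(0, 0) = 0
¬(¬(¬R ∨ (¬Q → ¬P)) ∨ ¬((P → Q) → (R ∨ ¬R))): Gödel ¬ of 0 = 1 (operand is 0)
¬R: Gödel ¬ of 0.25 = 0 (operand ≠ 0)
(Q ∨ ¬R) = max(0.63, 0) = 0.63
(¬(¬(¬R ∨ (¬Q → ¬P)) ∨ ¬((P → Q) → (R ∨ ¬R))) ∨ (Q ∨ ¬R)) = max(1, 0.63) = 1
(¬¬¬Q ∨ (¬(¬(¬R ∨ (¬Q → ¬P)) ∨ ¬((P → Q) → (R ∨ ¬R))) ∨ (Q ∨ ¬R))) = max(0, 1) = 1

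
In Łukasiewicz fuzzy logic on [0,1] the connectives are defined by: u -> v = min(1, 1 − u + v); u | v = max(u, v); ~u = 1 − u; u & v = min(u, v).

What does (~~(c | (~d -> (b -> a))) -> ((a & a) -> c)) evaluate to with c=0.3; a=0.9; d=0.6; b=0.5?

~d: Łukasiewicz ¬ gives 1 − 0.6 = 0.4
(b -> a): min(1, 1 − 0.5 + 0.9) = 1
(~d -> (b -> a)): min(1, 1 − 0.4 + 1) = 1
(c | (~d -> (b -> a))) = max(0.3, 1) = 1
~(c | (~d -> (b -> a))): Łukasiewicz ¬ gives 1 − 1 = 0
~~(c | (~d -> (b -> a))): Łukasiewicz ¬ gives 1 − 0 = 1
(a & a) = min(0.9, 0.9) = 0.9
((a & a) -> c): min(1, 1 − 0.9 + 0.3) = 0.4
(~~(c | (~d -> (b -> a))) -> ((a & a) -> c)): min(1, 1 − 1 + 0.4) = 0.4

0.40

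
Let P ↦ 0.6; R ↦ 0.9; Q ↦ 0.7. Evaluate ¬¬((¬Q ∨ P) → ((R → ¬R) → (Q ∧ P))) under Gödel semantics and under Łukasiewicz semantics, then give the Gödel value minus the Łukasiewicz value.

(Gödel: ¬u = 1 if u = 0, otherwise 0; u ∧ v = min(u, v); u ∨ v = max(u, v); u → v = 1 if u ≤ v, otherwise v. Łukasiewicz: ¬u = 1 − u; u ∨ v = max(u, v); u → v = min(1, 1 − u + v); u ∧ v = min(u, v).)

Gödel evaluation:
  ¬Q: Gödel ¬ of 0.7 = 0 (operand ≠ 0)
  (¬Q ∨ P) = max(0, 0.6) = 0.6
  ¬R: Gödel ¬ of 0.9 = 0 (operand ≠ 0)
  (R → ¬R): 0.9 > 0, so result = 0
  (Q ∧ P) = min(0.7, 0.6) = 0.6
  ((R → ¬R) → (Q ∧ P)): 0 ≤ 0.6, so result = 1
  ((¬Q ∨ P) → ((R → ¬R) → (Q ∧ P))): 0.6 ≤ 1, so result = 1
  ¬((¬Q ∨ P) → ((R → ¬R) → (Q ∧ P))): Gödel ¬ of 1 = 0 (operand ≠ 0)
  ¬¬((¬Q ∨ P) → ((R → ¬R) → (Q ∧ P))): Gödel ¬ of 0 = 1 (operand is 0)
  Gödel value = 1
Łukasiewicz evaluation:
  ¬Q: Łukasiewicz ¬ gives 1 − 0.7 = 0.3
  (¬Q ∨ P) = max(0.3, 0.6) = 0.6
  ¬R: Łukasiewicz ¬ gives 1 − 0.9 = 0.1
  (R → ¬R): min(1, 1 − 0.9 + 0.1) = 0.2
  (Q ∧ P) = min(0.7, 0.6) = 0.6
  ((R → ¬R) → (Q ∧ P)): min(1, 1 − 0.2 + 0.6) = 1
  ((¬Q ∨ P) → ((R → ¬R) → (Q ∧ P))): min(1, 1 − 0.6 + 1) = 1
  ¬((¬Q ∨ P) → ((R → ¬R) → (Q ∧ P))): Łukasiewicz ¬ gives 1 − 1 = 0
  ¬¬((¬Q ∨ P) → ((R → ¬R) → (Q ∧ P))): Łukasiewicz ¬ gives 1 − 0 = 1
  Łukasiewicz value = 1
Difference: 1 − 1 = 0.00

0.00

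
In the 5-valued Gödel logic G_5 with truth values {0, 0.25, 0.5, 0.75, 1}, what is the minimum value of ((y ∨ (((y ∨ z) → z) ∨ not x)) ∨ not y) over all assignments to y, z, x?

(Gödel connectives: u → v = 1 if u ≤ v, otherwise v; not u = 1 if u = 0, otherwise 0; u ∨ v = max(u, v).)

The minimum is attained at y = 0.25, z = 0, x = 0.25:
  (y ∨ z) = max(0.25, 0) = 0.25
  ((y ∨ z) → z): 0.25 > 0, so result = 0
  not x: Gödel ¬ of 0.25 = 0 (operand ≠ 0)
  (((y ∨ z) → z) ∨ not x) = max(0, 0) = 0
  (y ∨ (((y ∨ z) → z) ∨ not x)) = max(0.25, 0) = 0.25
  not y: Gödel ¬ of 0.25 = 0 (operand ≠ 0)
  ((y ∨ (((y ∨ z) → z) ∨ not x)) ∨ not y) = max(0.25, 0) = 0.25
Checking all 125 assignments confirms none give a value below 0.25.

0.25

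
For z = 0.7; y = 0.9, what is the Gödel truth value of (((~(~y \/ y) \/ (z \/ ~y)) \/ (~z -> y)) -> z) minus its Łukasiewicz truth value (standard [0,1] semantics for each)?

0.00

Gödel evaluation:
  ~y: Gödel ¬ of 0.9 = 0 (operand ≠ 0)
  (~y \/ y) = max(0, 0.9) = 0.9
  ~(~y \/ y): Gödel ¬ of 0.9 = 0 (operand ≠ 0)
  ~y: Gödel ¬ of 0.9 = 0 (operand ≠ 0)
  (z \/ ~y) = max(0.7, 0) = 0.7
  (~(~y \/ y) \/ (z \/ ~y)) = max(0, 0.7) = 0.7
  ~z: Gödel ¬ of 0.7 = 0 (operand ≠ 0)
  (~z -> y): 0 ≤ 0.9, so result = 1
  ((~(~y \/ y) \/ (z \/ ~y)) \/ (~z -> y)) = max(0.7, 1) = 1
  (((~(~y \/ y) \/ (z \/ ~y)) \/ (~z -> y)) -> z): 1 > 0.7, so result = 0.7
  Gödel value = 0.7
Łukasiewicz evaluation:
  ~y: Łukasiewicz ¬ gives 1 − 0.9 = 0.1
  (~y \/ y) = max(0.1, 0.9) = 0.9
  ~(~y \/ y): Łukasiewicz ¬ gives 1 − 0.9 = 0.1
  ~y: Łukasiewicz ¬ gives 1 − 0.9 = 0.1
  (z \/ ~y) = max(0.7, 0.1) = 0.7
  (~(~y \/ y) \/ (z \/ ~y)) = max(0.1, 0.7) = 0.7
  ~z: Łukasiewicz ¬ gives 1 − 0.7 = 0.3
  (~z -> y): min(1, 1 − 0.3 + 0.9) = 1
  ((~(~y \/ y) \/ (z \/ ~y)) \/ (~z -> y)) = max(0.7, 1) = 1
  (((~(~y \/ y) \/ (z \/ ~y)) \/ (~z -> y)) -> z): min(1, 1 − 1 + 0.7) = 0.7
  Łukasiewicz value = 0.7
Difference: 0.7 − 0.7 = 0.00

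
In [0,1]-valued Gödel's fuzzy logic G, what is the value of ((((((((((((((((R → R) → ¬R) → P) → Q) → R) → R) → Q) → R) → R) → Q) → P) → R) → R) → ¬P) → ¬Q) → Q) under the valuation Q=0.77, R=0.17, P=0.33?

(R → R): 0.17 ≤ 0.17, so result = 1
¬R: Gödel ¬ of 0.17 = 0 (operand ≠ 0)
((R → R) → ¬R): 1 > 0, so result = 0
(((R → R) → ¬R) → P): 0 ≤ 0.33, so result = 1
((((R → R) → ¬R) → P) → Q): 1 > 0.77, so result = 0.77
(((((R → R) → ¬R) → P) → Q) → R): 0.77 > 0.17, so result = 0.17
((((((R → R) → ¬R) → P) → Q) → R) → R): 0.17 ≤ 0.17, so result = 1
(((((((R → R) → ¬R) → P) → Q) → R) → R) → Q): 1 > 0.77, so result = 0.77
((((((((R → R) → ¬R) → P) → Q) → R) → R) → Q) → R): 0.77 > 0.17, so result = 0.17
(((((((((R → R) → ¬R) → P) → Q) → R) → R) → Q) → R) → R): 0.17 ≤ 0.17, so result = 1
((((((((((R → R) → ¬R) → P) → Q) → R) → R) → Q) → R) → R) → Q): 1 > 0.77, so result = 0.77
(((((((((((R → R) → ¬R) → P) → Q) → R) → R) → Q) → R) → R) → Q) → P): 0.77 > 0.33, so result = 0.33
((((((((((((R → R) → ¬R) → P) → Q) → R) → R) → Q) → R) → R) → Q) → P) → R): 0.33 > 0.17, so result = 0.17
(((((((((((((R → R) → ¬R) → P) → Q) → R) → R) → Q) → R) → R) → Q) → P) → R) → R): 0.17 ≤ 0.17, so result = 1
¬P: Gödel ¬ of 0.33 = 0 (operand ≠ 0)
((((((((((((((R → R) → ¬R) → P) → Q) → R) → R) → Q) → R) → R) → Q) → P) → R) → R) → ¬P): 1 > 0, so result = 0
¬Q: Gödel ¬ of 0.77 = 0 (operand ≠ 0)
(((((((((((((((R → R) → ¬R) → P) → Q) → R) → R) → Q) → R) → R) → Q) → P) → R) → R) → ¬P) → ¬Q): 0 ≤ 0, so result = 1
((((((((((((((((R → R) → ¬R) → P) → Q) → R) → R) → Q) → R) → R) → Q) → P) → R) → R) → ¬P) → ¬Q) → Q): 1 > 0.77, so result = 0.77

0.77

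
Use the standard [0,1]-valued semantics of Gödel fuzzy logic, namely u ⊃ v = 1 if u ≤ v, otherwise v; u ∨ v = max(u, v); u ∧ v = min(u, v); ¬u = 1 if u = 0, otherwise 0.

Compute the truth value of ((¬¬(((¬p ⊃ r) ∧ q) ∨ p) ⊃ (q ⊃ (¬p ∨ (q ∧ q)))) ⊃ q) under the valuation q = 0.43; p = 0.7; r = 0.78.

¬p: Gödel ¬ of 0.7 = 0 (operand ≠ 0)
(¬p ⊃ r): 0 ≤ 0.78, so result = 1
((¬p ⊃ r) ∧ q) = min(1, 0.43) = 0.43
(((¬p ⊃ r) ∧ q) ∨ p) = max(0.43, 0.7) = 0.7
¬(((¬p ⊃ r) ∧ q) ∨ p): Gödel ¬ of 0.7 = 0 (operand ≠ 0)
¬¬(((¬p ⊃ r) ∧ q) ∨ p): Gödel ¬ of 0 = 1 (operand is 0)
¬p: Gödel ¬ of 0.7 = 0 (operand ≠ 0)
(q ∧ q) = min(0.43, 0.43) = 0.43
(¬p ∨ (q ∧ q)) = max(0, 0.43) = 0.43
(q ⊃ (¬p ∨ (q ∧ q))): 0.43 ≤ 0.43, so result = 1
(¬¬(((¬p ⊃ r) ∧ q) ∨ p) ⊃ (q ⊃ (¬p ∨ (q ∧ q)))): 1 ≤ 1, so result = 1
((¬¬(((¬p ⊃ r) ∧ q) ∨ p) ⊃ (q ⊃ (¬p ∨ (q ∧ q)))) ⊃ q): 1 > 0.43, so result = 0.43

0.43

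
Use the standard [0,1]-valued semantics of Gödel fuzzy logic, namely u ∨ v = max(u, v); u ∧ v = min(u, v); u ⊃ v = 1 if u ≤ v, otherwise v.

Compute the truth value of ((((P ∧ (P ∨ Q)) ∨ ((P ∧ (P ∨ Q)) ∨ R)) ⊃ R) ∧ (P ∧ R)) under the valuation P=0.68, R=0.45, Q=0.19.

(P ∨ Q) = max(0.68, 0.19) = 0.68
(P ∧ (P ∨ Q)) = min(0.68, 0.68) = 0.68
(P ∨ Q) = max(0.68, 0.19) = 0.68
(P ∧ (P ∨ Q)) = min(0.68, 0.68) = 0.68
((P ∧ (P ∨ Q)) ∨ R) = max(0.68, 0.45) = 0.68
((P ∧ (P ∨ Q)) ∨ ((P ∧ (P ∨ Q)) ∨ R)) = max(0.68, 0.68) = 0.68
(((P ∧ (P ∨ Q)) ∨ ((P ∧ (P ∨ Q)) ∨ R)) ⊃ R): 0.68 > 0.45, so result = 0.45
(P ∧ R) = min(0.68, 0.45) = 0.45
((((P ∧ (P ∨ Q)) ∨ ((P ∧ (P ∨ Q)) ∨ R)) ⊃ R) ∧ (P ∧ R)) = min(0.45, 0.45) = 0.45

0.45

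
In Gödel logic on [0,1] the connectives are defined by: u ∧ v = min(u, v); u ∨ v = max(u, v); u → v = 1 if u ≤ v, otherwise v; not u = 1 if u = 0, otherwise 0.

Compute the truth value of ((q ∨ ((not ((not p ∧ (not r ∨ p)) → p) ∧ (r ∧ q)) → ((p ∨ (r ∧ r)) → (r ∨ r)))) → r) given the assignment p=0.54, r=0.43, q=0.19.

not p: Gödel ¬ of 0.54 = 0 (operand ≠ 0)
not r: Gödel ¬ of 0.43 = 0 (operand ≠ 0)
(not r ∨ p) = max(0, 0.54) = 0.54
(not p ∧ (not r ∨ p)) = min(0, 0.54) = 0
((not p ∧ (not r ∨ p)) → p): 0 ≤ 0.54, so result = 1
not ((not p ∧ (not r ∨ p)) → p): Gödel ¬ of 1 = 0 (operand ≠ 0)
(r ∧ q) = min(0.43, 0.19) = 0.19
(not ((not p ∧ (not r ∨ p)) → p) ∧ (r ∧ q)) = min(0, 0.19) = 0
(r ∧ r) = min(0.43, 0.43) = 0.43
(p ∨ (r ∧ r)) = max(0.54, 0.43) = 0.54
(r ∨ r) = max(0.43, 0.43) = 0.43
((p ∨ (r ∧ r)) → (r ∨ r)): 0.54 > 0.43, so result = 0.43
((not ((not p ∧ (not r ∨ p)) → p) ∧ (r ∧ q)) → ((p ∨ (r ∧ r)) → (r ∨ r))): 0 ≤ 0.43, so result = 1
(q ∨ ((not ((not p ∧ (not r ∨ p)) → p) ∧ (r ∧ q)) → ((p ∨ (r ∧ r)) → (r ∨ r)))) = max(0.19, 1) = 1
((q ∨ ((not ((not p ∧ (not r ∨ p)) → p) ∧ (r ∧ q)) → ((p ∨ (r ∧ r)) → (r ∨ r)))) → r): 1 > 0.43, so result = 0.43

0.43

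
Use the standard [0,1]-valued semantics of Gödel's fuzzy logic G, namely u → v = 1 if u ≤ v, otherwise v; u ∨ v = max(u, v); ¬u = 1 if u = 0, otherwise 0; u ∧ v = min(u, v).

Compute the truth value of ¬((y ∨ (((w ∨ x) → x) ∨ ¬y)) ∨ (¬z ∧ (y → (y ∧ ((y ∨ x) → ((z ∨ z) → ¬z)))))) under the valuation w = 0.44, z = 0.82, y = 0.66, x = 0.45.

0.00

(w ∨ x) = max(0.44, 0.45) = 0.45
((w ∨ x) → x): 0.45 ≤ 0.45, so result = 1
¬y: Gödel ¬ of 0.66 = 0 (operand ≠ 0)
(((w ∨ x) → x) ∨ ¬y) = max(1, 0) = 1
(y ∨ (((w ∨ x) → x) ∨ ¬y)) = max(0.66, 1) = 1
¬z: Gödel ¬ of 0.82 = 0 (operand ≠ 0)
(y ∨ x) = max(0.66, 0.45) = 0.66
(z ∨ z) = max(0.82, 0.82) = 0.82
¬z: Gödel ¬ of 0.82 = 0 (operand ≠ 0)
((z ∨ z) → ¬z): 0.82 > 0, so result = 0
((y ∨ x) → ((z ∨ z) → ¬z)): 0.66 > 0, so result = 0
(y ∧ ((y ∨ x) → ((z ∨ z) → ¬z))) = min(0.66, 0) = 0
(y → (y ∧ ((y ∨ x) → ((z ∨ z) → ¬z)))): 0.66 > 0, so result = 0
(¬z ∧ (y → (y ∧ ((y ∨ x) → ((z ∨ z) → ¬z))))) = min(0, 0) = 0
((y ∨ (((w ∨ x) → x) ∨ ¬y)) ∨ (¬z ∧ (y → (y ∧ ((y ∨ x) → ((z ∨ z) → ¬z)))))) = max(1, 0) = 1
¬((y ∨ (((w ∨ x) → x) ∨ ¬y)) ∨ (¬z ∧ (y → (y ∧ ((y ∨ x) → ((z ∨ z) → ¬z)))))): Gödel ¬ of 1 = 0 (operand ≠ 0)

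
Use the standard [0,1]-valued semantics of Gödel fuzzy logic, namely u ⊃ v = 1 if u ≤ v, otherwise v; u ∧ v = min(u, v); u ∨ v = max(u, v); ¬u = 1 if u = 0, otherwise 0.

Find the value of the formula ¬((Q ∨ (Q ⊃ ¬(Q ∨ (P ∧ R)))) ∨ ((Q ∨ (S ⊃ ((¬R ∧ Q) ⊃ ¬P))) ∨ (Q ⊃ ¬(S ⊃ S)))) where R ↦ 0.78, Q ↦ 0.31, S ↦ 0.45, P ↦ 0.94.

(P ∧ R) = min(0.94, 0.78) = 0.78
(Q ∨ (P ∧ R)) = max(0.31, 0.78) = 0.78
¬(Q ∨ (P ∧ R)): Gödel ¬ of 0.78 = 0 (operand ≠ 0)
(Q ⊃ ¬(Q ∨ (P ∧ R))): 0.31 > 0, so result = 0
(Q ∨ (Q ⊃ ¬(Q ∨ (P ∧ R)))) = max(0.31, 0) = 0.31
¬R: Gödel ¬ of 0.78 = 0 (operand ≠ 0)
(¬R ∧ Q) = min(0, 0.31) = 0
¬P: Gödel ¬ of 0.94 = 0 (operand ≠ 0)
((¬R ∧ Q) ⊃ ¬P): 0 ≤ 0, so result = 1
(S ⊃ ((¬R ∧ Q) ⊃ ¬P)): 0.45 ≤ 1, so result = 1
(Q ∨ (S ⊃ ((¬R ∧ Q) ⊃ ¬P))) = max(0.31, 1) = 1
(S ⊃ S): 0.45 ≤ 0.45, so result = 1
¬(S ⊃ S): Gödel ¬ of 1 = 0 (operand ≠ 0)
(Q ⊃ ¬(S ⊃ S)): 0.31 > 0, so result = 0
((Q ∨ (S ⊃ ((¬R ∧ Q) ⊃ ¬P))) ∨ (Q ⊃ ¬(S ⊃ S))) = max(1, 0) = 1
((Q ∨ (Q ⊃ ¬(Q ∨ (P ∧ R)))) ∨ ((Q ∨ (S ⊃ ((¬R ∧ Q) ⊃ ¬P))) ∨ (Q ⊃ ¬(S ⊃ S)))) = max(0.31, 1) = 1
¬((Q ∨ (Q ⊃ ¬(Q ∨ (P ∧ R)))) ∨ ((Q ∨ (S ⊃ ((¬R ∧ Q) ⊃ ¬P))) ∨ (Q ⊃ ¬(S ⊃ S)))): Gödel ¬ of 1 = 0 (operand ≠ 0)

0.00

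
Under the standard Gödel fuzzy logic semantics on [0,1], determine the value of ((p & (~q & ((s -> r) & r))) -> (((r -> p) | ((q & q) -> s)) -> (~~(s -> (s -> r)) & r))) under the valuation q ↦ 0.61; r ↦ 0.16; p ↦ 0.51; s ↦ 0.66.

1.00

~q: Gödel ¬ of 0.61 = 0 (operand ≠ 0)
(s -> r): 0.66 > 0.16, so result = 0.16
((s -> r) & r) = min(0.16, 0.16) = 0.16
(~q & ((s -> r) & r)) = min(0, 0.16) = 0
(p & (~q & ((s -> r) & r))) = min(0.51, 0) = 0
(r -> p): 0.16 ≤ 0.51, so result = 1
(q & q) = min(0.61, 0.61) = 0.61
((q & q) -> s): 0.61 ≤ 0.66, so result = 1
((r -> p) | ((q & q) -> s)) = max(1, 1) = 1
(s -> r): 0.66 > 0.16, so result = 0.16
(s -> (s -> r)): 0.66 > 0.16, so result = 0.16
~(s -> (s -> r)): Gödel ¬ of 0.16 = 0 (operand ≠ 0)
~~(s -> (s -> r)): Gödel ¬ of 0 = 1 (operand is 0)
(~~(s -> (s -> r)) & r) = min(1, 0.16) = 0.16
(((r -> p) | ((q & q) -> s)) -> (~~(s -> (s -> r)) & r)): 1 > 0.16, so result = 0.16
((p & (~q & ((s -> r) & r))) -> (((r -> p) | ((q & q) -> s)) -> (~~(s -> (s -> r)) & r))): 0 ≤ 0.16, so result = 1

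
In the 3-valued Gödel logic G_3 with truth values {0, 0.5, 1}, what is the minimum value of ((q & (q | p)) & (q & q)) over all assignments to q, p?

The minimum is attained at q = 0, p = 0:
  (q | p) = max(0, 0) = 0
  (q & (q | p)) = min(0, 0) = 0
  (q & q) = min(0, 0) = 0
  ((q & (q | p)) & (q & q)) = min(0, 0) = 0
Checking all 9 assignments confirms none give a value below 0.00.

0.00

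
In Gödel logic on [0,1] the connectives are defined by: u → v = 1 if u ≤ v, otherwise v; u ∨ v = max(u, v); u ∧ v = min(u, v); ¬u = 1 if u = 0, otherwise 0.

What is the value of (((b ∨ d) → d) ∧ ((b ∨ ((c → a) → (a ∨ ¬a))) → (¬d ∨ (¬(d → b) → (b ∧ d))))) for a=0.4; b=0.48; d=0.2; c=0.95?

(b ∨ d) = max(0.48, 0.2) = 0.48
((b ∨ d) → d): 0.48 > 0.2, so result = 0.2
(c → a): 0.95 > 0.4, so result = 0.4
¬a: Gödel ¬ of 0.4 = 0 (operand ≠ 0)
(a ∨ ¬a) = max(0.4, 0) = 0.4
((c → a) → (a ∨ ¬a)): 0.4 ≤ 0.4, so result = 1
(b ∨ ((c → a) → (a ∨ ¬a))) = max(0.48, 1) = 1
¬d: Gödel ¬ of 0.2 = 0 (operand ≠ 0)
(d → b): 0.2 ≤ 0.48, so result = 1
¬(d → b): Gödel ¬ of 1 = 0 (operand ≠ 0)
(b ∧ d) = min(0.48, 0.2) = 0.2
(¬(d → b) → (b ∧ d)): 0 ≤ 0.2, so result = 1
(¬d ∨ (¬(d → b) → (b ∧ d))) = max(0, 1) = 1
((b ∨ ((c → a) → (a ∨ ¬a))) → (¬d ∨ (¬(d → b) → (b ∧ d)))): 1 ≤ 1, so result = 1
(((b ∨ d) → d) ∧ ((b ∨ ((c → a) → (a ∨ ¬a))) → (¬d ∨ (¬(d → b) → (b ∧ d))))) = min(0.2, 1) = 0.2

0.20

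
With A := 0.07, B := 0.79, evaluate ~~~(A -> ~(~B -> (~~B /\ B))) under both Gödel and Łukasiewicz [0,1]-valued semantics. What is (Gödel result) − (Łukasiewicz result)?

Gödel evaluation:
  ~B: Gödel ¬ of 0.79 = 0 (operand ≠ 0)
  ~B: Gödel ¬ of 0.79 = 0 (operand ≠ 0)
  ~~B: Gödel ¬ of 0 = 1 (operand is 0)
  (~~B /\ B) = min(1, 0.79) = 0.79
  (~B -> (~~B /\ B)): 0 ≤ 0.79, so result = 1
  ~(~B -> (~~B /\ B)): Gödel ¬ of 1 = 0 (operand ≠ 0)
  (A -> ~(~B -> (~~B /\ B))): 0.07 > 0, so result = 0
  ~(A -> ~(~B -> (~~B /\ B))): Gödel ¬ of 0 = 1 (operand is 0)
  ~~(A -> ~(~B -> (~~B /\ B))): Gödel ¬ of 1 = 0 (operand ≠ 0)
  ~~~(A -> ~(~B -> (~~B /\ B))): Gödel ¬ of 0 = 1 (operand is 0)
  Gödel value = 1
Łukasiewicz evaluation:
  ~B: Łukasiewicz ¬ gives 1 − 0.79 = 0.21
  ~B: Łukasiewicz ¬ gives 1 − 0.79 = 0.21
  ~~B: Łukasiewicz ¬ gives 1 − 0.21 = 0.79
  (~~B /\ B) = min(0.79, 0.79) = 0.79
  (~B -> (~~B /\ B)): min(1, 1 − 0.21 + 0.79) = 1
  ~(~B -> (~~B /\ B)): Łukasiewicz ¬ gives 1 − 1 = 0
  (A -> ~(~B -> (~~B /\ B))): min(1, 1 − 0.07 + 0) = 0.93
  ~(A -> ~(~B -> (~~B /\ B))): Łukasiewicz ¬ gives 1 − 0.93 = 0.07
  ~~(A -> ~(~B -> (~~B /\ B))): Łukasiewicz ¬ gives 1 − 0.07 = 0.93
  ~~~(A -> ~(~B -> (~~B /\ B))): Łukasiewicz ¬ gives 1 − 0.93 = 0.07
  Łukasiewicz value = 0.07
Difference: 1 − 0.07 = 0.93

0.93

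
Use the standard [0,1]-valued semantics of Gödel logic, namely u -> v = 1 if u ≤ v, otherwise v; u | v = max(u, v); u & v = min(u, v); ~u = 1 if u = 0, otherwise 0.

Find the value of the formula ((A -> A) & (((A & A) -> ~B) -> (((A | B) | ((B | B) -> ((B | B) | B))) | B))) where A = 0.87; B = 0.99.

1.00

(A -> A): 0.87 ≤ 0.87, so result = 1
(A & A) = min(0.87, 0.87) = 0.87
~B: Gödel ¬ of 0.99 = 0 (operand ≠ 0)
((A & A) -> ~B): 0.87 > 0, so result = 0
(A | B) = max(0.87, 0.99) = 0.99
(B | B) = max(0.99, 0.99) = 0.99
(B | B) = max(0.99, 0.99) = 0.99
((B | B) | B) = max(0.99, 0.99) = 0.99
((B | B) -> ((B | B) | B)): 0.99 ≤ 0.99, so result = 1
((A | B) | ((B | B) -> ((B | B) | B))) = max(0.99, 1) = 1
(((A | B) | ((B | B) -> ((B | B) | B))) | B) = max(1, 0.99) = 1
(((A & A) -> ~B) -> (((A | B) | ((B | B) -> ((B | B) | B))) | B)): 0 ≤ 1, so result = 1
((A -> A) & (((A & A) -> ~B) -> (((A | B) | ((B | B) -> ((B | B) | B))) | B))) = min(1, 1) = 1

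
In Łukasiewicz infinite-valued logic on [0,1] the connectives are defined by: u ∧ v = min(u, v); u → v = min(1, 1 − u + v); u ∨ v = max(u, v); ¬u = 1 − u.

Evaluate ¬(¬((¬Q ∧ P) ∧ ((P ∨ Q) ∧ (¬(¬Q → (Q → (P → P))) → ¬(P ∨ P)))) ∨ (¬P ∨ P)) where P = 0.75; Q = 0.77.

0.23

¬Q: Łukasiewicz ¬ gives 1 − 0.77 = 0.23
(¬Q ∧ P) = min(0.23, 0.75) = 0.23
(P ∨ Q) = max(0.75, 0.77) = 0.77
¬Q: Łukasiewicz ¬ gives 1 − 0.77 = 0.23
(P → P): min(1, 1 − 0.75 + 0.75) = 1
(Q → (P → P)): min(1, 1 − 0.77 + 1) = 1
(¬Q → (Q → (P → P))): min(1, 1 − 0.23 + 1) = 1
¬(¬Q → (Q → (P → P))): Łukasiewicz ¬ gives 1 − 1 = 0
(P ∨ P) = max(0.75, 0.75) = 0.75
¬(P ∨ P): Łukasiewicz ¬ gives 1 − 0.75 = 0.25
(¬(¬Q → (Q → (P → P))) → ¬(P ∨ P)): min(1, 1 − 0 + 0.25) = 1
((P ∨ Q) ∧ (¬(¬Q → (Q → (P → P))) → ¬(P ∨ P))) = min(0.77, 1) = 0.77
((¬Q ∧ P) ∧ ((P ∨ Q) ∧ (¬(¬Q → (Q → (P → P))) → ¬(P ∨ P)))) = min(0.23, 0.77) = 0.23
¬((¬Q ∧ P) ∧ ((P ∨ Q) ∧ (¬(¬Q → (Q → (P → P))) → ¬(P ∨ P)))): Łukasiewicz ¬ gives 1 − 0.23 = 0.77
¬P: Łukasiewicz ¬ gives 1 − 0.75 = 0.25
(¬P ∨ P) = max(0.25, 0.75) = 0.75
(¬((¬Q ∧ P) ∧ ((P ∨ Q) ∧ (¬(¬Q → (Q → (P → P))) → ¬(P ∨ P)))) ∨ (¬P ∨ P)) = max(0.77, 0.75) = 0.77
¬(¬((¬Q ∧ P) ∧ ((P ∨ Q) ∧ (¬(¬Q → (Q → (P → P))) → ¬(P ∨ P)))) ∨ (¬P ∨ P)): Łukasiewicz ¬ gives 1 − 0.77 = 0.23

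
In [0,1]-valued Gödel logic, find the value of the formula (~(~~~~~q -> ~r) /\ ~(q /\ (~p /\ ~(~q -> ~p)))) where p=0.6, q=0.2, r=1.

0.00

~q: Gödel ¬ of 0.2 = 0 (operand ≠ 0)
~~q: Gödel ¬ of 0 = 1 (operand is 0)
~~~q: Gödel ¬ of 1 = 0 (operand ≠ 0)
~~~~q: Gödel ¬ of 0 = 1 (operand is 0)
~~~~~q: Gödel ¬ of 1 = 0 (operand ≠ 0)
~r: Gödel ¬ of 1 = 0 (operand ≠ 0)
(~~~~~q -> ~r): 0 ≤ 0, so result = 1
~(~~~~~q -> ~r): Gödel ¬ of 1 = 0 (operand ≠ 0)
~p: Gödel ¬ of 0.6 = 0 (operand ≠ 0)
~q: Gödel ¬ of 0.2 = 0 (operand ≠ 0)
~p: Gödel ¬ of 0.6 = 0 (operand ≠ 0)
(~q -> ~p): 0 ≤ 0, so result = 1
~(~q -> ~p): Gödel ¬ of 1 = 0 (operand ≠ 0)
(~p /\ ~(~q -> ~p)) = min(0, 0) = 0
(q /\ (~p /\ ~(~q -> ~p))) = min(0.2, 0) = 0
~(q /\ (~p /\ ~(~q -> ~p))): Gödel ¬ of 0 = 1 (operand is 0)
(~(~~~~~q -> ~r) /\ ~(q /\ (~p /\ ~(~q -> ~p)))) = min(0, 1) = 0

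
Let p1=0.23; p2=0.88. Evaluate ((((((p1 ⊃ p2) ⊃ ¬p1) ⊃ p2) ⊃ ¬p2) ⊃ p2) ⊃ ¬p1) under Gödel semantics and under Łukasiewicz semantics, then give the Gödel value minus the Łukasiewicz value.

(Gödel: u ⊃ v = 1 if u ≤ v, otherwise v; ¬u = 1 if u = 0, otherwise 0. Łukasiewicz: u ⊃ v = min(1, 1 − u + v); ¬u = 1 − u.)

-0.77

Gödel evaluation:
  (p1 ⊃ p2): 0.23 ≤ 0.88, so result = 1
  ¬p1: Gödel ¬ of 0.23 = 0 (operand ≠ 0)
  ((p1 ⊃ p2) ⊃ ¬p1): 1 > 0, so result = 0
  (((p1 ⊃ p2) ⊃ ¬p1) ⊃ p2): 0 ≤ 0.88, so result = 1
  ¬p2: Gödel ¬ of 0.88 = 0 (operand ≠ 0)
  ((((p1 ⊃ p2) ⊃ ¬p1) ⊃ p2) ⊃ ¬p2): 1 > 0, so result = 0
  (((((p1 ⊃ p2) ⊃ ¬p1) ⊃ p2) ⊃ ¬p2) ⊃ p2): 0 ≤ 0.88, so result = 1
  ¬p1: Gödel ¬ of 0.23 = 0 (operand ≠ 0)
  ((((((p1 ⊃ p2) ⊃ ¬p1) ⊃ p2) ⊃ ¬p2) ⊃ p2) ⊃ ¬p1): 1 > 0, so result = 0
  Gödel value = 0
Łukasiewicz evaluation:
  (p1 ⊃ p2): min(1, 1 − 0.23 + 0.88) = 1
  ¬p1: Łukasiewicz ¬ gives 1 − 0.23 = 0.77
  ((p1 ⊃ p2) ⊃ ¬p1): min(1, 1 − 1 + 0.77) = 0.77
  (((p1 ⊃ p2) ⊃ ¬p1) ⊃ p2): min(1, 1 − 0.77 + 0.88) = 1
  ¬p2: Łukasiewicz ¬ gives 1 − 0.88 = 0.12
  ((((p1 ⊃ p2) ⊃ ¬p1) ⊃ p2) ⊃ ¬p2): min(1, 1 − 1 + 0.12) = 0.12
  (((((p1 ⊃ p2) ⊃ ¬p1) ⊃ p2) ⊃ ¬p2) ⊃ p2): min(1, 1 − 0.12 + 0.88) = 1
  ¬p1: Łukasiewicz ¬ gives 1 − 0.23 = 0.77
  ((((((p1 ⊃ p2) ⊃ ¬p1) ⊃ p2) ⊃ ¬p2) ⊃ p2) ⊃ ¬p1): min(1, 1 − 1 + 0.77) = 0.77
  Łukasiewicz value = 0.77
Difference: 0 − 0.77 = -0.77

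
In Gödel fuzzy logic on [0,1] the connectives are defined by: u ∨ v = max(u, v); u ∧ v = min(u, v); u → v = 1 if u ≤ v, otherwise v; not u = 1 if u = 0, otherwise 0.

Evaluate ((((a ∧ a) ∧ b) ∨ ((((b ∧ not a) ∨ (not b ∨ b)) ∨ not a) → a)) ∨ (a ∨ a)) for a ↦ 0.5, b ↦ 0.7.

0.50

(a ∧ a) = min(0.5, 0.5) = 0.5
((a ∧ a) ∧ b) = min(0.5, 0.7) = 0.5
not a: Gödel ¬ of 0.5 = 0 (operand ≠ 0)
(b ∧ not a) = min(0.7, 0) = 0
not b: Gödel ¬ of 0.7 = 0 (operand ≠ 0)
(not b ∨ b) = max(0, 0.7) = 0.7
((b ∧ not a) ∨ (not b ∨ b)) = max(0, 0.7) = 0.7
not a: Gödel ¬ of 0.5 = 0 (operand ≠ 0)
(((b ∧ not a) ∨ (not b ∨ b)) ∨ not a) = max(0.7, 0) = 0.7
((((b ∧ not a) ∨ (not b ∨ b)) ∨ not a) → a): 0.7 > 0.5, so result = 0.5
(((a ∧ a) ∧ b) ∨ ((((b ∧ not a) ∨ (not b ∨ b)) ∨ not a) → a)) = max(0.5, 0.5) = 0.5
(a ∨ a) = max(0.5, 0.5) = 0.5
((((a ∧ a) ∧ b) ∨ ((((b ∧ not a) ∨ (not b ∨ b)) ∨ not a) → a)) ∨ (a ∨ a)) = max(0.5, 0.5) = 0.5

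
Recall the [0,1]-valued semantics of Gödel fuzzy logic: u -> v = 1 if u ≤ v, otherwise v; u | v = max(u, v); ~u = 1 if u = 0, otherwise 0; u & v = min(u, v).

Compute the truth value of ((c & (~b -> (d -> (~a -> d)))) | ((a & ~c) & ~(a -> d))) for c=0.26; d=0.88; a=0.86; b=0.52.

~b: Gödel ¬ of 0.52 = 0 (operand ≠ 0)
~a: Gödel ¬ of 0.86 = 0 (operand ≠ 0)
(~a -> d): 0 ≤ 0.88, so result = 1
(d -> (~a -> d)): 0.88 ≤ 1, so result = 1
(~b -> (d -> (~a -> d))): 0 ≤ 1, so result = 1
(c & (~b -> (d -> (~a -> d)))) = min(0.26, 1) = 0.26
~c: Gödel ¬ of 0.26 = 0 (operand ≠ 0)
(a & ~c) = min(0.86, 0) = 0
(a -> d): 0.86 ≤ 0.88, so result = 1
~(a -> d): Gödel ¬ of 1 = 0 (operand ≠ 0)
((a & ~c) & ~(a -> d)) = min(0, 0) = 0
((c & (~b -> (d -> (~a -> d)))) | ((a & ~c) & ~(a -> d))) = max(0.26, 0) = 0.26

0.26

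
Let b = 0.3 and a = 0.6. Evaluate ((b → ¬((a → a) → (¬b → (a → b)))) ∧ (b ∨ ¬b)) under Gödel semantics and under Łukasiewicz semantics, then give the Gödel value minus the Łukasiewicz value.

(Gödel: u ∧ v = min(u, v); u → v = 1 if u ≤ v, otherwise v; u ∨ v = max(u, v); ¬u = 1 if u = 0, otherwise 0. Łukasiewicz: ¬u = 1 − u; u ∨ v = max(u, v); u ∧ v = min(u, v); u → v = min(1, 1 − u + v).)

Gödel evaluation:
  (a → a): 0.6 ≤ 0.6, so result = 1
  ¬b: Gödel ¬ of 0.3 = 0 (operand ≠ 0)
  (a → b): 0.6 > 0.3, so result = 0.3
  (¬b → (a → b)): 0 ≤ 0.3, so result = 1
  ((a → a) → (¬b → (a → b))): 1 ≤ 1, so result = 1
  ¬((a → a) → (¬b → (a → b))): Gödel ¬ of 1 = 0 (operand ≠ 0)
  (b → ¬((a → a) → (¬b → (a → b)))): 0.3 > 0, so result = 0
  ¬b: Gödel ¬ of 0.3 = 0 (operand ≠ 0)
  (b ∨ ¬b) = max(0.3, 0) = 0.3
  ((b → ¬((a → a) → (¬b → (a → b)))) ∧ (b ∨ ¬b)) = min(0, 0.3) = 0
  Gödel value = 0
Łukasiewicz evaluation:
  (a → a): min(1, 1 − 0.6 + 0.6) = 1
  ¬b: Łukasiewicz ¬ gives 1 − 0.3 = 0.7
  (a → b): min(1, 1 − 0.6 + 0.3) = 0.7
  (¬b → (a → b)): min(1, 1 − 0.7 + 0.7) = 1
  ((a → a) → (¬b → (a → b))): min(1, 1 − 1 + 1) = 1
  ¬((a → a) → (¬b → (a → b))): Łukasiewicz ¬ gives 1 − 1 = 0
  (b → ¬((a → a) → (¬b → (a → b)))): min(1, 1 − 0.3 + 0) = 0.7
  ¬b: Łukasiewicz ¬ gives 1 − 0.3 = 0.7
  (b ∨ ¬b) = max(0.3, 0.7) = 0.7
  ((b → ¬((a → a) → (¬b → (a → b)))) ∧ (b ∨ ¬b)) = min(0.7, 0.7) = 0.7
  Łukasiewicz value = 0.7
Difference: 0 − 0.7 = -0.70

-0.70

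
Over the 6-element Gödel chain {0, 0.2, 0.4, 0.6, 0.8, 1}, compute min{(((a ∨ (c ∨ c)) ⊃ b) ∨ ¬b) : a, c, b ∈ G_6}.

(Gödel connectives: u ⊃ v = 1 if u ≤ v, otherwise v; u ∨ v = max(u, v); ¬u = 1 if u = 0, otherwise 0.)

0.20

The minimum is attained at a = 0, c = 0.4, b = 0.2:
  (c ∨ c) = max(0.4, 0.4) = 0.4
  (a ∨ (c ∨ c)) = max(0, 0.4) = 0.4
  ((a ∨ (c ∨ c)) ⊃ b): 0.4 > 0.2, so result = 0.2
  ¬b: Gödel ¬ of 0.2 = 0 (operand ≠ 0)
  (((a ∨ (c ∨ c)) ⊃ b) ∨ ¬b) = max(0.2, 0) = 0.2
Checking all 216 assignments confirms none give a value below 0.20.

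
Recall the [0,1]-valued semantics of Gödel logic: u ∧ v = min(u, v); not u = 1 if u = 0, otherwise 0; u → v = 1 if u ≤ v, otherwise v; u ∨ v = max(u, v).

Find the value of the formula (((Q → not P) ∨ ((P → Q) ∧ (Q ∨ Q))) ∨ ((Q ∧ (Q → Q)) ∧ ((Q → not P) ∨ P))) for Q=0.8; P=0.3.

0.80

not P: Gödel ¬ of 0.3 = 0 (operand ≠ 0)
(Q → not P): 0.8 > 0, so result = 0
(P → Q): 0.3 ≤ 0.8, so result = 1
(Q ∨ Q) = max(0.8, 0.8) = 0.8
((P → Q) ∧ (Q ∨ Q)) = min(1, 0.8) = 0.8
((Q → not P) ∨ ((P → Q) ∧ (Q ∨ Q))) = max(0, 0.8) = 0.8
(Q → Q): 0.8 ≤ 0.8, so result = 1
(Q ∧ (Q → Q)) = min(0.8, 1) = 0.8
not P: Gödel ¬ of 0.3 = 0 (operand ≠ 0)
(Q → not P): 0.8 > 0, so result = 0
((Q → not P) ∨ P) = max(0, 0.3) = 0.3
((Q ∧ (Q → Q)) ∧ ((Q → not P) ∨ P)) = min(0.8, 0.3) = 0.3
(((Q → not P) ∨ ((P → Q) ∧ (Q ∨ Q))) ∨ ((Q ∧ (Q → Q)) ∧ ((Q → not P) ∨ P))) = max(0.8, 0.3) = 0.8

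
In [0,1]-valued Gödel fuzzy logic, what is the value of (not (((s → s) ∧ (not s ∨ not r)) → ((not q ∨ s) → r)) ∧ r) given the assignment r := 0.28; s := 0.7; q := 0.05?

0.00

(s → s): 0.7 ≤ 0.7, so result = 1
not s: Gödel ¬ of 0.7 = 0 (operand ≠ 0)
not r: Gödel ¬ of 0.28 = 0 (operand ≠ 0)
(not s ∨ not r) = max(0, 0) = 0
((s → s) ∧ (not s ∨ not r)) = min(1, 0) = 0
not q: Gödel ¬ of 0.05 = 0 (operand ≠ 0)
(not q ∨ s) = max(0, 0.7) = 0.7
((not q ∨ s) → r): 0.7 > 0.28, so result = 0.28
(((s → s) ∧ (not s ∨ not r)) → ((not q ∨ s) → r)): 0 ≤ 0.28, so result = 1
not (((s → s) ∧ (not s ∨ not r)) → ((not q ∨ s) → r)): Gödel ¬ of 1 = 0 (operand ≠ 0)
(not (((s → s) ∧ (not s ∨ not r)) → ((not q ∨ s) → r)) ∧ r) = min(0, 0.28) = 0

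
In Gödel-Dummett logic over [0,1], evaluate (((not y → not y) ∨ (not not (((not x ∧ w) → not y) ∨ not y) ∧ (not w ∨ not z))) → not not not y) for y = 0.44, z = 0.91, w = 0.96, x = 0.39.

not y: Gödel ¬ of 0.44 = 0 (operand ≠ 0)
not y: Gödel ¬ of 0.44 = 0 (operand ≠ 0)
(not y → not y): 0 ≤ 0, so result = 1
not x: Gödel ¬ of 0.39 = 0 (operand ≠ 0)
(not x ∧ w) = min(0, 0.96) = 0
not y: Gödel ¬ of 0.44 = 0 (operand ≠ 0)
((not x ∧ w) → not y): 0 ≤ 0, so result = 1
not y: Gödel ¬ of 0.44 = 0 (operand ≠ 0)
(((not x ∧ w) → not y) ∨ not y) = max(1, 0) = 1
not (((not x ∧ w) → not y) ∨ not y): Gödel ¬ of 1 = 0 (operand ≠ 0)
not not (((not x ∧ w) → not y) ∨ not y): Gödel ¬ of 0 = 1 (operand is 0)
not w: Gödel ¬ of 0.96 = 0 (operand ≠ 0)
not z: Gödel ¬ of 0.91 = 0 (operand ≠ 0)
(not w ∨ not z) = max(0, 0) = 0
(not not (((not x ∧ w) → not y) ∨ not y) ∧ (not w ∨ not z)) = min(1, 0) = 0
((not y → not y) ∨ (not not (((not x ∧ w) → not y) ∨ not y) ∧ (not w ∨ not z))) = max(1, 0) = 1
not y: Gödel ¬ of 0.44 = 0 (operand ≠ 0)
not not y: Gödel ¬ of 0 = 1 (operand is 0)
not not not y: Gödel ¬ of 1 = 0 (operand ≠ 0)
(((not y → not y) ∨ (not not (((not x ∧ w) → not y) ∨ not y) ∧ (not w ∨ not z))) → not not not y): 1 > 0, so result = 0

0.00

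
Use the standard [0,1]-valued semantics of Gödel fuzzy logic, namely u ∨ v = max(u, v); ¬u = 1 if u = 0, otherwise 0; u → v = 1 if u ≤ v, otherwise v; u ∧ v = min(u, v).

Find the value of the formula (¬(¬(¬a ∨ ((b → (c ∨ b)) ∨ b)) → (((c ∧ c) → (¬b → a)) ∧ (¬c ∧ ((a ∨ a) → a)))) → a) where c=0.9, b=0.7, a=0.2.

1.00

¬a: Gödel ¬ of 0.2 = 0 (operand ≠ 0)
(c ∨ b) = max(0.9, 0.7) = 0.9
(b → (c ∨ b)): 0.7 ≤ 0.9, so result = 1
((b → (c ∨ b)) ∨ b) = max(1, 0.7) = 1
(¬a ∨ ((b → (c ∨ b)) ∨ b)) = max(0, 1) = 1
¬(¬a ∨ ((b → (c ∨ b)) ∨ b)): Gödel ¬ of 1 = 0 (operand ≠ 0)
(c ∧ c) = min(0.9, 0.9) = 0.9
¬b: Gödel ¬ of 0.7 = 0 (operand ≠ 0)
(¬b → a): 0 ≤ 0.2, so result = 1
((c ∧ c) → (¬b → a)): 0.9 ≤ 1, so result = 1
¬c: Gödel ¬ of 0.9 = 0 (operand ≠ 0)
(a ∨ a) = max(0.2, 0.2) = 0.2
((a ∨ a) → a): 0.2 ≤ 0.2, so result = 1
(¬c ∧ ((a ∨ a) → a)) = min(0, 1) = 0
(((c ∧ c) → (¬b → a)) ∧ (¬c ∧ ((a ∨ a) → a))) = min(1, 0) = 0
(¬(¬a ∨ ((b → (c ∨ b)) ∨ b)) → (((c ∧ c) → (¬b → a)) ∧ (¬c ∧ ((a ∨ a) → a)))): 0 ≤ 0, so result = 1
¬(¬(¬a ∨ ((b → (c ∨ b)) ∨ b)) → (((c ∧ c) → (¬b → a)) ∧ (¬c ∧ ((a ∨ a) → a)))): Gödel ¬ of 1 = 0 (operand ≠ 0)
(¬(¬(¬a ∨ ((b → (c ∨ b)) ∨ b)) → (((c ∧ c) → (¬b → a)) ∧ (¬c ∧ ((a ∨ a) → a)))) → a): 0 ≤ 0.2, so result = 1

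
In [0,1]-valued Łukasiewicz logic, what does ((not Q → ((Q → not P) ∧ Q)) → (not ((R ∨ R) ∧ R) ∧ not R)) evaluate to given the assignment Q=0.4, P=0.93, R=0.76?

not Q: Łukasiewicz ¬ gives 1 − 0.4 = 0.6
not P: Łukasiewicz ¬ gives 1 − 0.93 = 0.07
(Q → not P): min(1, 1 − 0.4 + 0.07) = 0.67
((Q → not P) ∧ Q) = min(0.67, 0.4) = 0.4
(not Q → ((Q → not P) ∧ Q)): min(1, 1 − 0.6 + 0.4) = 0.8
(R ∨ R) = max(0.76, 0.76) = 0.76
((R ∨ R) ∧ R) = min(0.76, 0.76) = 0.76
not ((R ∨ R) ∧ R): Łukasiewicz ¬ gives 1 − 0.76 = 0.24
not R: Łukasiewicz ¬ gives 1 − 0.76 = 0.24
(not ((R ∨ R) ∧ R) ∧ not R) = min(0.24, 0.24) = 0.24
((not Q → ((Q → not P) ∧ Q)) → (not ((R ∨ R) ∧ R) ∧ not R)): min(1, 1 − 0.8 + 0.24) = 0.44

0.44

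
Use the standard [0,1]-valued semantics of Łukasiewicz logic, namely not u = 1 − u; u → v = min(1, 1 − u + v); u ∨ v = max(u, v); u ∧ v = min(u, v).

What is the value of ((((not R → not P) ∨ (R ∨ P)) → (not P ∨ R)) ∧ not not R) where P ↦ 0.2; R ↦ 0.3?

0.30

not R: Łukasiewicz ¬ gives 1 − 0.3 = 0.7
not P: Łukasiewicz ¬ gives 1 − 0.2 = 0.8
(not R → not P): min(1, 1 − 0.7 + 0.8) = 1
(R ∨ P) = max(0.3, 0.2) = 0.3
((not R → not P) ∨ (R ∨ P)) = max(1, 0.3) = 1
not P: Łukasiewicz ¬ gives 1 − 0.2 = 0.8
(not P ∨ R) = max(0.8, 0.3) = 0.8
(((not R → not P) ∨ (R ∨ P)) → (not P ∨ R)): min(1, 1 − 1 + 0.8) = 0.8
not R: Łukasiewicz ¬ gives 1 − 0.3 = 0.7
not not R: Łukasiewicz ¬ gives 1 − 0.7 = 0.3
((((not R → not P) ∨ (R ∨ P)) → (not P ∨ R)) ∧ not not R) = min(0.8, 0.3) = 0.3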